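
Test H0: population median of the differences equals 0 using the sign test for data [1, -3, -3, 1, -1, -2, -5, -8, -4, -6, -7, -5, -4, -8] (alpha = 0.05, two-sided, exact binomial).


Step 1: Discard zero differences. Original n = 14; n_eff = number of nonzero differences = 14.
Nonzero differences (with sign): +1, -3, -3, +1, -1, -2, -5, -8, -4, -6, -7, -5, -4, -8
Step 2: Count signs: positive = 2, negative = 12.
Step 3: Under H0: P(positive) = 0.5, so the number of positives S ~ Bin(14, 0.5).
Step 4: Two-sided exact p-value = sum of Bin(14,0.5) probabilities at or below the observed probability = 0.012939.
Step 5: alpha = 0.05. reject H0.

n_eff = 14, pos = 2, neg = 12, p = 0.012939, reject H0.


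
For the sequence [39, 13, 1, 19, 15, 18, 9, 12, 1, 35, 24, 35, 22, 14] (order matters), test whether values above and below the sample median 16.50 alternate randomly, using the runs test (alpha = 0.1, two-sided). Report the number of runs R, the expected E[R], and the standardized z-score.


Step 1: Compute median = 16.50; label A = above, B = below.
Labels in order: ABBABABBBAAAAB  (n_A = 7, n_B = 7)
Step 2: Count runs R = 8.
Step 3: Under H0 (random ordering), E[R] = 2*n_A*n_B/(n_A+n_B) + 1 = 2*7*7/14 + 1 = 8.0000.
        Var[R] = 2*n_A*n_B*(2*n_A*n_B - n_A - n_B) / ((n_A+n_B)^2 * (n_A+n_B-1)) = 8232/2548 = 3.2308.
        SD[R] = 1.7974.
Step 4: R = E[R], so z = 0 with no continuity correction.
Step 5: Two-sided p-value via normal approximation = 2*(1 - Phi(|z|)) = 1.000000.
Step 6: alpha = 0.1. fail to reject H0.

R = 8, z = 0.0000, p = 1.000000, fail to reject H0.


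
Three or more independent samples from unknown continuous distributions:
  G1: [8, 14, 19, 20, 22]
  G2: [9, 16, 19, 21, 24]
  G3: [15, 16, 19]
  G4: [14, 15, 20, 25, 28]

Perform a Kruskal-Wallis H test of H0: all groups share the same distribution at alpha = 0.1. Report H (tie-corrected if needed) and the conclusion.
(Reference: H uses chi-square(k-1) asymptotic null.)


Step 1: Combine all N = 18 observations and assign midranks.
sorted (value, group, rank): (8,G1,1), (9,G2,2), (14,G1,3.5), (14,G4,3.5), (15,G3,5.5), (15,G4,5.5), (16,G2,7.5), (16,G3,7.5), (19,G1,10), (19,G2,10), (19,G3,10), (20,G1,12.5), (20,G4,12.5), (21,G2,14), (22,G1,15), (24,G2,16), (25,G4,17), (28,G4,18)
Step 2: Sum ranks within each group.
R_1 = 42 (n_1 = 5)
R_2 = 49.5 (n_2 = 5)
R_3 = 23 (n_3 = 3)
R_4 = 56.5 (n_4 = 5)
Step 3: H = 12/(N(N+1)) * sum(R_i^2/n_i) - 3(N+1)
     = 12/(18*19) * (42^2/5 + 49.5^2/5 + 23^2/3 + 56.5^2/5) - 3*19
     = 0.035088 * 1657.63 - 57
     = 1.162573.
Step 4: Ties present; correction factor C = 1 - 48/(18^3 - 18) = 0.991744. Corrected H = 1.162573 / 0.991744 = 1.172251.
Step 5: Under H0, H ~ chi^2(3); p-value = 0.759667.
Step 6: alpha = 0.1. fail to reject H0.

H = 1.1723, df = 3, p = 0.759667, fail to reject H0.


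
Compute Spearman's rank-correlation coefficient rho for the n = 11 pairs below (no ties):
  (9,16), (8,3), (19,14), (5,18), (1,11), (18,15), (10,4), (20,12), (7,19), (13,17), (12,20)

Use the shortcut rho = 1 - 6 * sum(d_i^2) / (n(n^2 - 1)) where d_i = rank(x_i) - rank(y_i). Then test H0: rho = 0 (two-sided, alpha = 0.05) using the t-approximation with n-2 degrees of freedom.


Step 1: Rank x and y separately (midranks; no ties here).
rank(x): 9->5, 8->4, 19->10, 5->2, 1->1, 18->9, 10->6, 20->11, 7->3, 13->8, 12->7
rank(y): 16->7, 3->1, 14->5, 18->9, 11->3, 15->6, 4->2, 12->4, 19->10, 17->8, 20->11
Step 2: d_i = R_x(i) - R_y(i); compute d_i^2.
  (5-7)^2=4, (4-1)^2=9, (10-5)^2=25, (2-9)^2=49, (1-3)^2=4, (9-6)^2=9, (6-2)^2=16, (11-4)^2=49, (3-10)^2=49, (8-8)^2=0, (7-11)^2=16
sum(d^2) = 230.
Step 3: rho = 1 - 6*230 / (11*(11^2 - 1)) = 1 - 1380/1320 = -0.045455.
Step 4: Under H0, t = rho * sqrt((n-2)/(1-rho^2)) = -0.1365 ~ t(9).
Step 5: Two-sided p-value from the t-distribution with 9 df = 0.894427.
Step 6: alpha = 0.05. fail to reject H0.

rho = -0.0455, p = 0.894427, fail to reject H0 at alpha = 0.05.


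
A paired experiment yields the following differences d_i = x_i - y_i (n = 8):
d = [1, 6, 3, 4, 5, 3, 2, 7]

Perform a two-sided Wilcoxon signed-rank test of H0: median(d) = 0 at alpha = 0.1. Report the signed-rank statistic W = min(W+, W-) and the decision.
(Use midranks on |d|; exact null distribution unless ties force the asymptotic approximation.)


Step 1: Drop any zero differences (none here) and take |d_i|.
|d| = [1, 6, 3, 4, 5, 3, 2, 7]
Step 2: Midrank |d_i| (ties get averaged ranks).
ranks: |1|->1, |6|->7, |3|->3.5, |4|->5, |5|->6, |3|->3.5, |2|->2, |7|->8
Step 3: Attach original signs; sum ranks with positive sign and with negative sign.
W+ = 1 + 7 + 3.5 + 5 + 6 + 3.5 + 2 + 8 = 36
W- = 0 = 0
(Check: W+ + W- = 36 should equal n(n+1)/2 = 36.)
Step 4: Test statistic W = min(W+, W-) = 0.
Step 5: Ties in |d|, so use the tie-corrected normal approximation.
        E[W] = n(n+1)/4 = 8*9/4 = 18.
        Tie groups: |d|=3 (t=2); sum(t^3 - t) = 6.
        Var[W] = n(n+1)(2n+1)/24 - sum(t^3-t)/48 = 1224/24 - 6/48 = 50.875.
        z = (W - E[W]) / sqrt(Var[W]) = (0 - 18) / 7.1327 = -2.5236.
        Two-sided p = 2*Phi(z) = 0.011616.
Step 6: alpha = 0.1. reject H0.

W+ = 36, W- = 0, W = min = 0, p = 0.011616, reject H0.


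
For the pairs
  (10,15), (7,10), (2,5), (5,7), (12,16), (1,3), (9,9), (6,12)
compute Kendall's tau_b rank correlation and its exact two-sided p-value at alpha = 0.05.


Step 1: Enumerate the 28 unordered pairs (i,j) with i<j and classify each by sign(x_j-x_i) * sign(y_j-y_i).
  (1,2):dx=-3,dy=-5->C; (1,3):dx=-8,dy=-10->C; (1,4):dx=-5,dy=-8->C; (1,5):dx=+2,dy=+1->C
  (1,6):dx=-9,dy=-12->C; (1,7):dx=-1,dy=-6->C; (1,8):dx=-4,dy=-3->C; (2,3):dx=-5,dy=-5->C
  (2,4):dx=-2,dy=-3->C; (2,5):dx=+5,dy=+6->C; (2,6):dx=-6,dy=-7->C; (2,7):dx=+2,dy=-1->D
  (2,8):dx=-1,dy=+2->D; (3,4):dx=+3,dy=+2->C; (3,5):dx=+10,dy=+11->C; (3,6):dx=-1,dy=-2->C
  (3,7):dx=+7,dy=+4->C; (3,8):dx=+4,dy=+7->C; (4,5):dx=+7,dy=+9->C; (4,6):dx=-4,dy=-4->C
  (4,7):dx=+4,dy=+2->C; (4,8):dx=+1,dy=+5->C; (5,6):dx=-11,dy=-13->C; (5,7):dx=-3,dy=-7->C
  (5,8):dx=-6,dy=-4->C; (6,7):dx=+8,dy=+6->C; (6,8):dx=+5,dy=+9->C; (7,8):dx=-3,dy=+3->D
Step 2: C = 25, D = 3, total pairs = 28.
Step 3: tau = (C - D)/(n(n-1)/2) = (25 - 3)/28 = 0.785714.
Step 4: Exact two-sided p-value (enumerate n! = 40320 permutations of y under H0): p = 0.005506.
Step 5: alpha = 0.05. reject H0.

tau_b = 0.7857 (C=25, D=3), p = 0.005506, reject H0.


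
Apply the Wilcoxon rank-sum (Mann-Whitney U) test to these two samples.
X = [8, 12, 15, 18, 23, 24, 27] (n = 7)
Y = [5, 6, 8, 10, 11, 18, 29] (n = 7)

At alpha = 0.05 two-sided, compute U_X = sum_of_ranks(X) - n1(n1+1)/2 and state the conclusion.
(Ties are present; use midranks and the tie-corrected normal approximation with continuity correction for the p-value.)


Step 1: Combine and sort all 14 observations; assign midranks.
sorted (value, group): (5,Y), (6,Y), (8,X), (8,Y), (10,Y), (11,Y), (12,X), (15,X), (18,X), (18,Y), (23,X), (24,X), (27,X), (29,Y)
ranks: 5->1, 6->2, 8->3.5, 8->3.5, 10->5, 11->6, 12->7, 15->8, 18->9.5, 18->9.5, 23->11, 24->12, 27->13, 29->14
Step 2: Rank sum for X: R1 = 3.5 + 7 + 8 + 9.5 + 11 + 12 + 13 = 64.
Step 3: U_X = R1 - n1(n1+1)/2 = 64 - 7*8/2 = 64 - 28 = 36.
       U_Y = n1*n2 - U_X = 49 - 36 = 13.
Step 4: Ties are present, so use the tie-corrected normal approximation (with continuity correction) for the p-value.
Step 5: p-value = 0.158945; compare to alpha = 0.05. fail to reject H0.

U_X = 36, p = 0.158945, fail to reject H0 at alpha = 0.05.


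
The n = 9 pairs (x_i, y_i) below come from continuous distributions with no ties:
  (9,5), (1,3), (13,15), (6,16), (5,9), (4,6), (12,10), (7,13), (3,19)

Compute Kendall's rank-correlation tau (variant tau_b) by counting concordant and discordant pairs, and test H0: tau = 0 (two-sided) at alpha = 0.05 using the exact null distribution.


Step 1: Enumerate the 36 unordered pairs (i,j) with i<j and classify each by sign(x_j-x_i) * sign(y_j-y_i).
  (1,2):dx=-8,dy=-2->C; (1,3):dx=+4,dy=+10->C; (1,4):dx=-3,dy=+11->D; (1,5):dx=-4,dy=+4->D
  (1,6):dx=-5,dy=+1->D; (1,7):dx=+3,dy=+5->C; (1,8):dx=-2,dy=+8->D; (1,9):dx=-6,dy=+14->D
  (2,3):dx=+12,dy=+12->C; (2,4):dx=+5,dy=+13->C; (2,5):dx=+4,dy=+6->C; (2,6):dx=+3,dy=+3->C
  (2,7):dx=+11,dy=+7->C; (2,8):dx=+6,dy=+10->C; (2,9):dx=+2,dy=+16->C; (3,4):dx=-7,dy=+1->D
  (3,5):dx=-8,dy=-6->C; (3,6):dx=-9,dy=-9->C; (3,7):dx=-1,dy=-5->C; (3,8):dx=-6,dy=-2->C
  (3,9):dx=-10,dy=+4->D; (4,5):dx=-1,dy=-7->C; (4,6):dx=-2,dy=-10->C; (4,7):dx=+6,dy=-6->D
  (4,8):dx=+1,dy=-3->D; (4,9):dx=-3,dy=+3->D; (5,6):dx=-1,dy=-3->C; (5,7):dx=+7,dy=+1->C
  (5,8):dx=+2,dy=+4->C; (5,9):dx=-2,dy=+10->D; (6,7):dx=+8,dy=+4->C; (6,8):dx=+3,dy=+7->C
  (6,9):dx=-1,dy=+13->D; (7,8):dx=-5,dy=+3->D; (7,9):dx=-9,dy=+9->D; (8,9):dx=-4,dy=+6->D
Step 2: C = 21, D = 15, total pairs = 36.
Step 3: tau = (C - D)/(n(n-1)/2) = (21 - 15)/36 = 0.166667.
Step 4: Exact two-sided p-value (enumerate n! = 362880 permutations of y under H0): p = 0.612202.
Step 5: alpha = 0.05. fail to reject H0.

tau_b = 0.1667 (C=21, D=15), p = 0.612202, fail to reject H0.


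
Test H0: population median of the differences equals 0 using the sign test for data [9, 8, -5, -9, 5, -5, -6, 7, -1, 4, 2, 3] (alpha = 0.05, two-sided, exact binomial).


Step 1: Discard zero differences. Original n = 12; n_eff = number of nonzero differences = 12.
Nonzero differences (with sign): +9, +8, -5, -9, +5, -5, -6, +7, -1, +4, +2, +3
Step 2: Count signs: positive = 7, negative = 5.
Step 3: Under H0: P(positive) = 0.5, so the number of positives S ~ Bin(12, 0.5).
Step 4: Two-sided exact p-value = sum of Bin(12,0.5) probabilities at or below the observed probability = 0.774414.
Step 5: alpha = 0.05. fail to reject H0.

n_eff = 12, pos = 7, neg = 5, p = 0.774414, fail to reject H0.


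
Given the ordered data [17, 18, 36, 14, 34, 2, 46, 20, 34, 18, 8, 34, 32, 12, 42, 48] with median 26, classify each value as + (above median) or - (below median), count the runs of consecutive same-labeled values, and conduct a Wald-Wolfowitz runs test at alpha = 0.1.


Step 1: Compute median = 26; label A = above, B = below.
Labels in order: BBABABABABBAABAA  (n_A = 8, n_B = 8)
Step 2: Count runs R = 12.
Step 3: Under H0 (random ordering), E[R] = 2*n_A*n_B/(n_A+n_B) + 1 = 2*8*8/16 + 1 = 9.0000.
        Var[R] = 2*n_A*n_B*(2*n_A*n_B - n_A - n_B) / ((n_A+n_B)^2 * (n_A+n_B-1)) = 14336/3840 = 3.7333.
        SD[R] = 1.9322.
Step 4: Continuity-corrected z = (R - 0.5 - E[R]) / SD[R] = (12 - 0.5 - 9.0000) / 1.9322 = 1.2939.
Step 5: Two-sided p-value via normal approximation = 2*(1 - Phi(|z|)) = 0.195709.
Step 6: alpha = 0.1. fail to reject H0.

R = 12, z = 1.2939, p = 0.195709, fail to reject H0.


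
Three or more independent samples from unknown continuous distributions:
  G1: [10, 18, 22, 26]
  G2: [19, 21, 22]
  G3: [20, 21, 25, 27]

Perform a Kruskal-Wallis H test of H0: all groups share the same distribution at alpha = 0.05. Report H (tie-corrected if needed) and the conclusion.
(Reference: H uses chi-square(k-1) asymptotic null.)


Step 1: Combine all N = 11 observations and assign midranks.
sorted (value, group, rank): (10,G1,1), (18,G1,2), (19,G2,3), (20,G3,4), (21,G2,5.5), (21,G3,5.5), (22,G1,7.5), (22,G2,7.5), (25,G3,9), (26,G1,10), (27,G3,11)
Step 2: Sum ranks within each group.
R_1 = 20.5 (n_1 = 4)
R_2 = 16 (n_2 = 3)
R_3 = 29.5 (n_3 = 4)
Step 3: H = 12/(N(N+1)) * sum(R_i^2/n_i) - 3(N+1)
     = 12/(11*12) * (20.5^2/4 + 16^2/3 + 29.5^2/4) - 3*12
     = 0.090909 * 407.958 - 36
     = 1.087121.
Step 4: Ties present; correction factor C = 1 - 12/(11^3 - 11) = 0.990909. Corrected H = 1.087121 / 0.990909 = 1.097095.
Step 5: Under H0, H ~ chi^2(2); p-value = 0.577788.
Step 6: alpha = 0.05. fail to reject H0.

H = 1.0971, df = 2, p = 0.577788, fail to reject H0.


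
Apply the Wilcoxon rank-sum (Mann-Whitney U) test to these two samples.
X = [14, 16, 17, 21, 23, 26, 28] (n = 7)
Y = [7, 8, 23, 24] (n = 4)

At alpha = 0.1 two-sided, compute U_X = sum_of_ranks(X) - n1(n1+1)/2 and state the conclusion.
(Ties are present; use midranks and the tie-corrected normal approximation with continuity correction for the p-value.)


Step 1: Combine and sort all 11 observations; assign midranks.
sorted (value, group): (7,Y), (8,Y), (14,X), (16,X), (17,X), (21,X), (23,X), (23,Y), (24,Y), (26,X), (28,X)
ranks: 7->1, 8->2, 14->3, 16->4, 17->5, 21->6, 23->7.5, 23->7.5, 24->9, 26->10, 28->11
Step 2: Rank sum for X: R1 = 3 + 4 + 5 + 6 + 7.5 + 10 + 11 = 46.5.
Step 3: U_X = R1 - n1(n1+1)/2 = 46.5 - 7*8/2 = 46.5 - 28 = 18.5.
       U_Y = n1*n2 - U_X = 28 - 18.5 = 9.5.
Step 4: Ties are present, so use the tie-corrected normal approximation (with continuity correction) for the p-value.
Step 5: p-value = 0.448659; compare to alpha = 0.1. fail to reject H0.

U_X = 18.5, p = 0.448659, fail to reject H0 at alpha = 0.1.


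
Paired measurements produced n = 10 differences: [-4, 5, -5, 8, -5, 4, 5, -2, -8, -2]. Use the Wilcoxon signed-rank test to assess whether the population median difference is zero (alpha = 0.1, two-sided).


Step 1: Drop any zero differences (none here) and take |d_i|.
|d| = [4, 5, 5, 8, 5, 4, 5, 2, 8, 2]
Step 2: Midrank |d_i| (ties get averaged ranks).
ranks: |4|->3.5, |5|->6.5, |5|->6.5, |8|->9.5, |5|->6.5, |4|->3.5, |5|->6.5, |2|->1.5, |8|->9.5, |2|->1.5
Step 3: Attach original signs; sum ranks with positive sign and with negative sign.
W+ = 6.5 + 9.5 + 3.5 + 6.5 = 26
W- = 3.5 + 6.5 + 6.5 + 1.5 + 9.5 + 1.5 = 29
(Check: W+ + W- = 55 should equal n(n+1)/2 = 55.)
Step 4: Test statistic W = min(W+, W-) = 26.
Step 5: Ties in |d|, so use the tie-corrected normal approximation.
        E[W] = n(n+1)/4 = 10*11/4 = 27.5.
        Tie groups: |d|=2 (t=2), |d|=4 (t=2), |d|=5 (t=4), |d|=8 (t=2); sum(t^3 - t) = 78.
        Var[W] = n(n+1)(2n+1)/24 - sum(t^3-t)/48 = 2310/24 - 78/48 = 94.625.
        z = (W - E[W]) / sqrt(Var[W]) = (26 - 27.5) / 9.7275 = -0.1542.
        Two-sided p = 2*Phi(z) = 0.877451.
Step 6: alpha = 0.1. fail to reject H0.

W+ = 26, W- = 29, W = min = 26, p = 0.877451, fail to reject H0.


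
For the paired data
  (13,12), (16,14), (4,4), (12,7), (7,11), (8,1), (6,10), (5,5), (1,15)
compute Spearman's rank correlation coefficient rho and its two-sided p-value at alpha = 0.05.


Step 1: Rank x and y separately (midranks; no ties here).
rank(x): 13->8, 16->9, 4->2, 12->7, 7->5, 8->6, 6->4, 5->3, 1->1
rank(y): 12->7, 14->8, 4->2, 7->4, 11->6, 1->1, 10->5, 5->3, 15->9
Step 2: d_i = R_x(i) - R_y(i); compute d_i^2.
  (8-7)^2=1, (9-8)^2=1, (2-2)^2=0, (7-4)^2=9, (5-6)^2=1, (6-1)^2=25, (4-5)^2=1, (3-3)^2=0, (1-9)^2=64
sum(d^2) = 102.
Step 3: rho = 1 - 6*102 / (9*(9^2 - 1)) = 1 - 612/720 = 0.150000.
Step 4: Under H0, t = rho * sqrt((n-2)/(1-rho^2)) = 0.4014 ~ t(7).
Step 5: Two-sided p-value from the t-distribution with 7 df = 0.700094.
Step 6: alpha = 0.05. fail to reject H0.

rho = 0.1500, p = 0.700094, fail to reject H0 at alpha = 0.05.


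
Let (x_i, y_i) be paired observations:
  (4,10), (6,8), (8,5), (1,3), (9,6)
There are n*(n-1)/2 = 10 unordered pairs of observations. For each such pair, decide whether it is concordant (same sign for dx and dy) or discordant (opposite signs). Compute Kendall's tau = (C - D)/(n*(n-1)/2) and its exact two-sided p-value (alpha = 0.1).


Step 1: Enumerate the 10 unordered pairs (i,j) with i<j and classify each by sign(x_j-x_i) * sign(y_j-y_i).
  (1,2):dx=+2,dy=-2->D; (1,3):dx=+4,dy=-5->D; (1,4):dx=-3,dy=-7->C; (1,5):dx=+5,dy=-4->D
  (2,3):dx=+2,dy=-3->D; (2,4):dx=-5,dy=-5->C; (2,5):dx=+3,dy=-2->D; (3,4):dx=-7,dy=-2->C
  (3,5):dx=+1,dy=+1->C; (4,5):dx=+8,dy=+3->C
Step 2: C = 5, D = 5, total pairs = 10.
Step 3: tau = (C - D)/(n(n-1)/2) = (5 - 5)/10 = 0.000000.
Step 4: Exact two-sided p-value (enumerate n! = 120 permutations of y under H0): p = 1.000000.
Step 5: alpha = 0.1. fail to reject H0.

tau_b = 0.0000 (C=5, D=5), p = 1.000000, fail to reject H0.


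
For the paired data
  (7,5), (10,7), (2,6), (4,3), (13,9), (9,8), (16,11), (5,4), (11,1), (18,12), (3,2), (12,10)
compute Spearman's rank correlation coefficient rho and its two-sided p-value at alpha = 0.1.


Step 1: Rank x and y separately (midranks; no ties here).
rank(x): 7->5, 10->7, 2->1, 4->3, 13->10, 9->6, 16->11, 5->4, 11->8, 18->12, 3->2, 12->9
rank(y): 5->5, 7->7, 6->6, 3->3, 9->9, 8->8, 11->11, 4->4, 1->1, 12->12, 2->2, 10->10
Step 2: d_i = R_x(i) - R_y(i); compute d_i^2.
  (5-5)^2=0, (7-7)^2=0, (1-6)^2=25, (3-3)^2=0, (10-9)^2=1, (6-8)^2=4, (11-11)^2=0, (4-4)^2=0, (8-1)^2=49, (12-12)^2=0, (2-2)^2=0, (9-10)^2=1
sum(d^2) = 80.
Step 3: rho = 1 - 6*80 / (12*(12^2 - 1)) = 1 - 480/1716 = 0.720280.
Step 4: Under H0, t = rho * sqrt((n-2)/(1-rho^2)) = 3.2835 ~ t(10).
Step 5: Two-sided p-value from the t-distribution with 10 df = 0.008240.
Step 6: alpha = 0.1. reject H0.

rho = 0.7203, p = 0.008240, reject H0 at alpha = 0.1.


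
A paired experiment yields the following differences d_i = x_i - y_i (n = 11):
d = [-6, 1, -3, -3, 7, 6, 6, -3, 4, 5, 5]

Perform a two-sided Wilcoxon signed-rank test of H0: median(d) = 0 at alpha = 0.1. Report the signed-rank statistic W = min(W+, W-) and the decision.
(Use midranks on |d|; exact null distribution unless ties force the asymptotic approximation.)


Step 1: Drop any zero differences (none here) and take |d_i|.
|d| = [6, 1, 3, 3, 7, 6, 6, 3, 4, 5, 5]
Step 2: Midrank |d_i| (ties get averaged ranks).
ranks: |6|->9, |1|->1, |3|->3, |3|->3, |7|->11, |6|->9, |6|->9, |3|->3, |4|->5, |5|->6.5, |5|->6.5
Step 3: Attach original signs; sum ranks with positive sign and with negative sign.
W+ = 1 + 11 + 9 + 9 + 5 + 6.5 + 6.5 = 48
W- = 9 + 3 + 3 + 3 = 18
(Check: W+ + W- = 66 should equal n(n+1)/2 = 66.)
Step 4: Test statistic W = min(W+, W-) = 18.
Step 5: Ties in |d|, so use the tie-corrected normal approximation.
        E[W] = n(n+1)/4 = 11*12/4 = 33.
        Tie groups: |d|=3 (t=3), |d|=5 (t=2), |d|=6 (t=3); sum(t^3 - t) = 54.
        Var[W] = n(n+1)(2n+1)/24 - sum(t^3-t)/48 = 3036/24 - 54/48 = 125.375.
        z = (W - E[W]) / sqrt(Var[W]) = (18 - 33) / 11.1971 = -1.3396.
        Two-sided p = 2*Phi(z) = 0.180365.
Step 6: alpha = 0.1. fail to reject H0.

W+ = 48, W- = 18, W = min = 18, p = 0.180365, fail to reject H0.


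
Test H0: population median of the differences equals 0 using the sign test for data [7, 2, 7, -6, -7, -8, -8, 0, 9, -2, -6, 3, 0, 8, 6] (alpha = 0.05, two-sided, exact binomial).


Step 1: Discard zero differences. Original n = 15; n_eff = number of nonzero differences = 13.
Nonzero differences (with sign): +7, +2, +7, -6, -7, -8, -8, +9, -2, -6, +3, +8, +6
Step 2: Count signs: positive = 7, negative = 6.
Step 3: Under H0: P(positive) = 0.5, so the number of positives S ~ Bin(13, 0.5).
Step 4: Two-sided exact p-value = sum of Bin(13,0.5) probabilities at or below the observed probability = 1.000000.
Step 5: alpha = 0.05. fail to reject H0.

n_eff = 13, pos = 7, neg = 6, p = 1.000000, fail to reject H0.


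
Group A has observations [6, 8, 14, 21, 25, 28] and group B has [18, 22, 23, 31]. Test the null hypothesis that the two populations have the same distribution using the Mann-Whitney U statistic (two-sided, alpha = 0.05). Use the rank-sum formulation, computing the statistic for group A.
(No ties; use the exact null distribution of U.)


Step 1: Combine and sort all 10 observations; assign midranks.
sorted (value, group): (6,X), (8,X), (14,X), (18,Y), (21,X), (22,Y), (23,Y), (25,X), (28,X), (31,Y)
ranks: 6->1, 8->2, 14->3, 18->4, 21->5, 22->6, 23->7, 25->8, 28->9, 31->10
Step 2: Rank sum for X: R1 = 1 + 2 + 3 + 5 + 8 + 9 = 28.
Step 3: U_X = R1 - n1(n1+1)/2 = 28 - 6*7/2 = 28 - 21 = 7.
       U_Y = n1*n2 - U_X = 24 - 7 = 17.
Step 4: No ties, so the exact null distribution of U (based on enumerating the C(10,6) = 210 equally likely rank assignments) gives the two-sided p-value.
Step 5: p-value = 0.352381; compare to alpha = 0.05. fail to reject H0.

U_X = 7, p = 0.352381, fail to reject H0 at alpha = 0.05.


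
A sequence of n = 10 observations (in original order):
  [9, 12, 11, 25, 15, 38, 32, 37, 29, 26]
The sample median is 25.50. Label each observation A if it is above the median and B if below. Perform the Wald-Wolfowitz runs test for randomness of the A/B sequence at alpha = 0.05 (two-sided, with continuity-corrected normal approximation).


Step 1: Compute median = 25.50; label A = above, B = below.
Labels in order: BBBBBAAAAA  (n_A = 5, n_B = 5)
Step 2: Count runs R = 2.
Step 3: Under H0 (random ordering), E[R] = 2*n_A*n_B/(n_A+n_B) + 1 = 2*5*5/10 + 1 = 6.0000.
        Var[R] = 2*n_A*n_B*(2*n_A*n_B - n_A - n_B) / ((n_A+n_B)^2 * (n_A+n_B-1)) = 2000/900 = 2.2222.
        SD[R] = 1.4907.
Step 4: Continuity-corrected z = (R + 0.5 - E[R]) / SD[R] = (2 + 0.5 - 6.0000) / 1.4907 = -2.3479.
Step 5: Two-sided p-value via normal approximation = 2*(1 - Phi(|z|)) = 0.018881.
Step 6: alpha = 0.05. reject H0.

R = 2, z = -2.3479, p = 0.018881, reject H0.


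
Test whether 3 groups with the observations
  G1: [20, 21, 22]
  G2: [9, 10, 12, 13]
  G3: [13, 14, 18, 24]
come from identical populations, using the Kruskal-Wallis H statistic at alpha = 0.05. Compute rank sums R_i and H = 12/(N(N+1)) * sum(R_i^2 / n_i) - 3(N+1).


Step 1: Combine all N = 11 observations and assign midranks.
sorted (value, group, rank): (9,G2,1), (10,G2,2), (12,G2,3), (13,G2,4.5), (13,G3,4.5), (14,G3,6), (18,G3,7), (20,G1,8), (21,G1,9), (22,G1,10), (24,G3,11)
Step 2: Sum ranks within each group.
R_1 = 27 (n_1 = 3)
R_2 = 10.5 (n_2 = 4)
R_3 = 28.5 (n_3 = 4)
Step 3: H = 12/(N(N+1)) * sum(R_i^2/n_i) - 3(N+1)
     = 12/(11*12) * (27^2/3 + 10.5^2/4 + 28.5^2/4) - 3*12
     = 0.090909 * 473.625 - 36
     = 7.056818.
Step 4: Ties present; correction factor C = 1 - 6/(11^3 - 11) = 0.995455. Corrected H = 7.056818 / 0.995455 = 7.089041.
Step 5: Under H0, H ~ chi^2(2); p-value = 0.028882.
Step 6: alpha = 0.05. reject H0.

H = 7.0890, df = 2, p = 0.028882, reject H0.


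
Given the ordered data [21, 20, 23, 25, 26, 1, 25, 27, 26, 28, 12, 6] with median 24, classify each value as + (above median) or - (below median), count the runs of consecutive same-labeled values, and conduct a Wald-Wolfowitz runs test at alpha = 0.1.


Step 1: Compute median = 24; label A = above, B = below.
Labels in order: BBBAABAAAABB  (n_A = 6, n_B = 6)
Step 2: Count runs R = 5.
Step 3: Under H0 (random ordering), E[R] = 2*n_A*n_B/(n_A+n_B) + 1 = 2*6*6/12 + 1 = 7.0000.
        Var[R] = 2*n_A*n_B*(2*n_A*n_B - n_A - n_B) / ((n_A+n_B)^2 * (n_A+n_B-1)) = 4320/1584 = 2.7273.
        SD[R] = 1.6514.
Step 4: Continuity-corrected z = (R + 0.5 - E[R]) / SD[R] = (5 + 0.5 - 7.0000) / 1.6514 = -0.9083.
Step 5: Two-sided p-value via normal approximation = 2*(1 - Phi(|z|)) = 0.363722.
Step 6: alpha = 0.1. fail to reject H0.

R = 5, z = -0.9083, p = 0.363722, fail to reject H0.


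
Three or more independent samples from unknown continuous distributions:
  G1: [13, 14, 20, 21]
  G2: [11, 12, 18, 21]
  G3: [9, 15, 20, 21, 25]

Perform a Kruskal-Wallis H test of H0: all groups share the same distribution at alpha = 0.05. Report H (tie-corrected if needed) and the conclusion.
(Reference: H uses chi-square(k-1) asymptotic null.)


Step 1: Combine all N = 13 observations and assign midranks.
sorted (value, group, rank): (9,G3,1), (11,G2,2), (12,G2,3), (13,G1,4), (14,G1,5), (15,G3,6), (18,G2,7), (20,G1,8.5), (20,G3,8.5), (21,G1,11), (21,G2,11), (21,G3,11), (25,G3,13)
Step 2: Sum ranks within each group.
R_1 = 28.5 (n_1 = 4)
R_2 = 23 (n_2 = 4)
R_3 = 39.5 (n_3 = 5)
Step 3: H = 12/(N(N+1)) * sum(R_i^2/n_i) - 3(N+1)
     = 12/(13*14) * (28.5^2/4 + 23^2/4 + 39.5^2/5) - 3*14
     = 0.065934 * 647.362 - 42
     = 0.683242.
Step 4: Ties present; correction factor C = 1 - 30/(13^3 - 13) = 0.986264. Corrected H = 0.683242 / 0.986264 = 0.692758.
Step 5: Under H0, H ~ chi^2(2); p-value = 0.707245.
Step 6: alpha = 0.05. fail to reject H0.

H = 0.6928, df = 2, p = 0.707245, fail to reject H0.


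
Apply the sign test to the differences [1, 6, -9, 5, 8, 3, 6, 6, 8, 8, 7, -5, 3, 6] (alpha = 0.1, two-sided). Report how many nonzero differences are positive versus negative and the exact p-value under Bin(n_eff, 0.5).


Step 1: Discard zero differences. Original n = 14; n_eff = number of nonzero differences = 14.
Nonzero differences (with sign): +1, +6, -9, +5, +8, +3, +6, +6, +8, +8, +7, -5, +3, +6
Step 2: Count signs: positive = 12, negative = 2.
Step 3: Under H0: P(positive) = 0.5, so the number of positives S ~ Bin(14, 0.5).
Step 4: Two-sided exact p-value = sum of Bin(14,0.5) probabilities at or below the observed probability = 0.012939.
Step 5: alpha = 0.1. reject H0.

n_eff = 14, pos = 12, neg = 2, p = 0.012939, reject H0.


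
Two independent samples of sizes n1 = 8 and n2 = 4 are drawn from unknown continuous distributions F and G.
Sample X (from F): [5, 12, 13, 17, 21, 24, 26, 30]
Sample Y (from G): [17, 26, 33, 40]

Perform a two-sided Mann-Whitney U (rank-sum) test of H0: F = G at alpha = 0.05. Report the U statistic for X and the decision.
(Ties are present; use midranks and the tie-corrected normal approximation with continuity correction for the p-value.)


Step 1: Combine and sort all 12 observations; assign midranks.
sorted (value, group): (5,X), (12,X), (13,X), (17,X), (17,Y), (21,X), (24,X), (26,X), (26,Y), (30,X), (33,Y), (40,Y)
ranks: 5->1, 12->2, 13->3, 17->4.5, 17->4.5, 21->6, 24->7, 26->8.5, 26->8.5, 30->10, 33->11, 40->12
Step 2: Rank sum for X: R1 = 1 + 2 + 3 + 4.5 + 6 + 7 + 8.5 + 10 = 42.
Step 3: U_X = R1 - n1(n1+1)/2 = 42 - 8*9/2 = 42 - 36 = 6.
       U_Y = n1*n2 - U_X = 32 - 6 = 26.
Step 4: Ties are present, so use the tie-corrected normal approximation (with continuity correction) for the p-value.
Step 5: p-value = 0.105412; compare to alpha = 0.05. fail to reject H0.

U_X = 6, p = 0.105412, fail to reject H0 at alpha = 0.05.


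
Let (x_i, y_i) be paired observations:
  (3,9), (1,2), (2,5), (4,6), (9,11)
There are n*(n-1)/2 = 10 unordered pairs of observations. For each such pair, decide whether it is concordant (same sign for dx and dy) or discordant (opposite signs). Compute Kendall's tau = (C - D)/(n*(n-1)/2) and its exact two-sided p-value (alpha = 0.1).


Step 1: Enumerate the 10 unordered pairs (i,j) with i<j and classify each by sign(x_j-x_i) * sign(y_j-y_i).
  (1,2):dx=-2,dy=-7->C; (1,3):dx=-1,dy=-4->C; (1,4):dx=+1,dy=-3->D; (1,5):dx=+6,dy=+2->C
  (2,3):dx=+1,dy=+3->C; (2,4):dx=+3,dy=+4->C; (2,5):dx=+8,dy=+9->C; (3,4):dx=+2,dy=+1->C
  (3,5):dx=+7,dy=+6->C; (4,5):dx=+5,dy=+5->C
Step 2: C = 9, D = 1, total pairs = 10.
Step 3: tau = (C - D)/(n(n-1)/2) = (9 - 1)/10 = 0.800000.
Step 4: Exact two-sided p-value (enumerate n! = 120 permutations of y under H0): p = 0.083333.
Step 5: alpha = 0.1. reject H0.

tau_b = 0.8000 (C=9, D=1), p = 0.083333, reject H0.


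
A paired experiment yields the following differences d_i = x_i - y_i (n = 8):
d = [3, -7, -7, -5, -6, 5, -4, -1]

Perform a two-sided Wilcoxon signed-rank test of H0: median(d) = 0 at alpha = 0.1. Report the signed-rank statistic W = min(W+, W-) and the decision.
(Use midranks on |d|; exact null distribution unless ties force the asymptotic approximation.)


Step 1: Drop any zero differences (none here) and take |d_i|.
|d| = [3, 7, 7, 5, 6, 5, 4, 1]
Step 2: Midrank |d_i| (ties get averaged ranks).
ranks: |3|->2, |7|->7.5, |7|->7.5, |5|->4.5, |6|->6, |5|->4.5, |4|->3, |1|->1
Step 3: Attach original signs; sum ranks with positive sign and with negative sign.
W+ = 2 + 4.5 = 6.5
W- = 7.5 + 7.5 + 4.5 + 6 + 3 + 1 = 29.5
(Check: W+ + W- = 36 should equal n(n+1)/2 = 36.)
Step 4: Test statistic W = min(W+, W-) = 6.5.
Step 5: Ties in |d|, so use the tie-corrected normal approximation.
        E[W] = n(n+1)/4 = 8*9/4 = 18.
        Tie groups: |d|=5 (t=2), |d|=7 (t=2); sum(t^3 - t) = 12.
        Var[W] = n(n+1)(2n+1)/24 - sum(t^3-t)/48 = 1224/24 - 12/48 = 50.75.
        z = (W - E[W]) / sqrt(Var[W]) = (6.5 - 18) / 7.1239 = -1.6143.
        Two-sided p = 2*Phi(z) = 0.106466.
Step 6: alpha = 0.1. fail to reject H0.

W+ = 6.5, W- = 29.5, W = min = 6.5, p = 0.106466, fail to reject H0.


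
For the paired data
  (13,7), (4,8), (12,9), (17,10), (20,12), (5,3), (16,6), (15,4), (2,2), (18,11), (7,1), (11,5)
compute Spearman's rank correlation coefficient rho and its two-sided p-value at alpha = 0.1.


Step 1: Rank x and y separately (midranks; no ties here).
rank(x): 13->7, 4->2, 12->6, 17->10, 20->12, 5->3, 16->9, 15->8, 2->1, 18->11, 7->4, 11->5
rank(y): 7->7, 8->8, 9->9, 10->10, 12->12, 3->3, 6->6, 4->4, 2->2, 11->11, 1->1, 5->5
Step 2: d_i = R_x(i) - R_y(i); compute d_i^2.
  (7-7)^2=0, (2-8)^2=36, (6-9)^2=9, (10-10)^2=0, (12-12)^2=0, (3-3)^2=0, (9-6)^2=9, (8-4)^2=16, (1-2)^2=1, (11-11)^2=0, (4-1)^2=9, (5-5)^2=0
sum(d^2) = 80.
Step 3: rho = 1 - 6*80 / (12*(12^2 - 1)) = 1 - 480/1716 = 0.720280.
Step 4: Under H0, t = rho * sqrt((n-2)/(1-rho^2)) = 3.2835 ~ t(10).
Step 5: Two-sided p-value from the t-distribution with 10 df = 0.008240.
Step 6: alpha = 0.1. reject H0.

rho = 0.7203, p = 0.008240, reject H0 at alpha = 0.1.


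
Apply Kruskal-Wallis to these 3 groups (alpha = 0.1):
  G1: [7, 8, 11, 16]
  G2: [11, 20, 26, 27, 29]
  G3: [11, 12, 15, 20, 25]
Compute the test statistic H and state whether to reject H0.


Step 1: Combine all N = 14 observations and assign midranks.
sorted (value, group, rank): (7,G1,1), (8,G1,2), (11,G1,4), (11,G2,4), (11,G3,4), (12,G3,6), (15,G3,7), (16,G1,8), (20,G2,9.5), (20,G3,9.5), (25,G3,11), (26,G2,12), (27,G2,13), (29,G2,14)
Step 2: Sum ranks within each group.
R_1 = 15 (n_1 = 4)
R_2 = 52.5 (n_2 = 5)
R_3 = 37.5 (n_3 = 5)
Step 3: H = 12/(N(N+1)) * sum(R_i^2/n_i) - 3(N+1)
     = 12/(14*15) * (15^2/4 + 52.5^2/5 + 37.5^2/5) - 3*15
     = 0.057143 * 888.75 - 45
     = 5.785714.
Step 4: Ties present; correction factor C = 1 - 30/(14^3 - 14) = 0.989011. Corrected H = 5.785714 / 0.989011 = 5.850000.
Step 5: Under H0, H ~ chi^2(2); p-value = 0.053665.
Step 6: alpha = 0.1. reject H0.

H = 5.8500, df = 2, p = 0.053665, reject H0.


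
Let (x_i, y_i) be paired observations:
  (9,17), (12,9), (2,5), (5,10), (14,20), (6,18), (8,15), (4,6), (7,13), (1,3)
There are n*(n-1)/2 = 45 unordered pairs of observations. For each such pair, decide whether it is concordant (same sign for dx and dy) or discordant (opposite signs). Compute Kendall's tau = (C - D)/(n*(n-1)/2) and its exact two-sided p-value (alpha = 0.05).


Step 1: Enumerate the 45 unordered pairs (i,j) with i<j and classify each by sign(x_j-x_i) * sign(y_j-y_i).
  (1,2):dx=+3,dy=-8->D; (1,3):dx=-7,dy=-12->C; (1,4):dx=-4,dy=-7->C; (1,5):dx=+5,dy=+3->C
  (1,6):dx=-3,dy=+1->D; (1,7):dx=-1,dy=-2->C; (1,8):dx=-5,dy=-11->C; (1,9):dx=-2,dy=-4->C
  (1,10):dx=-8,dy=-14->C; (2,3):dx=-10,dy=-4->C; (2,4):dx=-7,dy=+1->D; (2,5):dx=+2,dy=+11->C
  (2,6):dx=-6,dy=+9->D; (2,7):dx=-4,dy=+6->D; (2,8):dx=-8,dy=-3->C; (2,9):dx=-5,dy=+4->D
  (2,10):dx=-11,dy=-6->C; (3,4):dx=+3,dy=+5->C; (3,5):dx=+12,dy=+15->C; (3,6):dx=+4,dy=+13->C
  (3,7):dx=+6,dy=+10->C; (3,8):dx=+2,dy=+1->C; (3,9):dx=+5,dy=+8->C; (3,10):dx=-1,dy=-2->C
  (4,5):dx=+9,dy=+10->C; (4,6):dx=+1,dy=+8->C; (4,7):dx=+3,dy=+5->C; (4,8):dx=-1,dy=-4->C
  (4,9):dx=+2,dy=+3->C; (4,10):dx=-4,dy=-7->C; (5,6):dx=-8,dy=-2->C; (5,7):dx=-6,dy=-5->C
  (5,8):dx=-10,dy=-14->C; (5,9):dx=-7,dy=-7->C; (5,10):dx=-13,dy=-17->C; (6,7):dx=+2,dy=-3->D
  (6,8):dx=-2,dy=-12->C; (6,9):dx=+1,dy=-5->D; (6,10):dx=-5,dy=-15->C; (7,8):dx=-4,dy=-9->C
  (7,9):dx=-1,dy=-2->C; (7,10):dx=-7,dy=-12->C; (8,9):dx=+3,dy=+7->C; (8,10):dx=-3,dy=-3->C
  (9,10):dx=-6,dy=-10->C
Step 2: C = 37, D = 8, total pairs = 45.
Step 3: tau = (C - D)/(n(n-1)/2) = (37 - 8)/45 = 0.644444.
Step 4: Exact two-sided p-value (enumerate n! = 3628800 permutations of y under H0): p = 0.009148.
Step 5: alpha = 0.05. reject H0.

tau_b = 0.6444 (C=37, D=8), p = 0.009148, reject H0.


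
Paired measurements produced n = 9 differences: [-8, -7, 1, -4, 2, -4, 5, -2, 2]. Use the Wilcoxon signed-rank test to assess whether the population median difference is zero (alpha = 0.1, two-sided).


Step 1: Drop any zero differences (none here) and take |d_i|.
|d| = [8, 7, 1, 4, 2, 4, 5, 2, 2]
Step 2: Midrank |d_i| (ties get averaged ranks).
ranks: |8|->9, |7|->8, |1|->1, |4|->5.5, |2|->3, |4|->5.5, |5|->7, |2|->3, |2|->3
Step 3: Attach original signs; sum ranks with positive sign and with negative sign.
W+ = 1 + 3 + 7 + 3 = 14
W- = 9 + 8 + 5.5 + 5.5 + 3 = 31
(Check: W+ + W- = 45 should equal n(n+1)/2 = 45.)
Step 4: Test statistic W = min(W+, W-) = 14.
Step 5: Ties in |d|, so use the tie-corrected normal approximation.
        E[W] = n(n+1)/4 = 9*10/4 = 22.5.
        Tie groups: |d|=2 (t=3), |d|=4 (t=2); sum(t^3 - t) = 30.
        Var[W] = n(n+1)(2n+1)/24 - sum(t^3-t)/48 = 1710/24 - 30/48 = 70.625.
        z = (W - E[W]) / sqrt(Var[W]) = (14 - 22.5) / 8.4039 = -1.0114.
        Two-sided p = 2*Phi(z) = 0.311806.
Step 6: alpha = 0.1. fail to reject H0.

W+ = 14, W- = 31, W = min = 14, p = 0.311806, fail to reject H0.


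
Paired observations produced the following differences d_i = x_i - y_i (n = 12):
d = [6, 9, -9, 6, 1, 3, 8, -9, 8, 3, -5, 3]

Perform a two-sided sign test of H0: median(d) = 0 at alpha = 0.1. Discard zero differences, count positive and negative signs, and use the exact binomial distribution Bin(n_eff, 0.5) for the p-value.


Step 1: Discard zero differences. Original n = 12; n_eff = number of nonzero differences = 12.
Nonzero differences (with sign): +6, +9, -9, +6, +1, +3, +8, -9, +8, +3, -5, +3
Step 2: Count signs: positive = 9, negative = 3.
Step 3: Under H0: P(positive) = 0.5, so the number of positives S ~ Bin(12, 0.5).
Step 4: Two-sided exact p-value = sum of Bin(12,0.5) probabilities at or below the observed probability = 0.145996.
Step 5: alpha = 0.1. fail to reject H0.

n_eff = 12, pos = 9, neg = 3, p = 0.145996, fail to reject H0.


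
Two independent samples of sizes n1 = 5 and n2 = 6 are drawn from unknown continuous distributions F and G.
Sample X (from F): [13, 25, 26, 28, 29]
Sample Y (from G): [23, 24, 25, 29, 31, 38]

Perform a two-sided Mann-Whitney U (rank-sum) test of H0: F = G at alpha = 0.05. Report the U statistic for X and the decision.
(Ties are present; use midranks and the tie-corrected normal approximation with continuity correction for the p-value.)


Step 1: Combine and sort all 11 observations; assign midranks.
sorted (value, group): (13,X), (23,Y), (24,Y), (25,X), (25,Y), (26,X), (28,X), (29,X), (29,Y), (31,Y), (38,Y)
ranks: 13->1, 23->2, 24->3, 25->4.5, 25->4.5, 26->6, 28->7, 29->8.5, 29->8.5, 31->10, 38->11
Step 2: Rank sum for X: R1 = 1 + 4.5 + 6 + 7 + 8.5 = 27.
Step 3: U_X = R1 - n1(n1+1)/2 = 27 - 5*6/2 = 27 - 15 = 12.
       U_Y = n1*n2 - U_X = 30 - 12 = 18.
Step 4: Ties are present, so use the tie-corrected normal approximation (with continuity correction) for the p-value.
Step 5: p-value = 0.646576; compare to alpha = 0.05. fail to reject H0.

U_X = 12, p = 0.646576, fail to reject H0 at alpha = 0.05.


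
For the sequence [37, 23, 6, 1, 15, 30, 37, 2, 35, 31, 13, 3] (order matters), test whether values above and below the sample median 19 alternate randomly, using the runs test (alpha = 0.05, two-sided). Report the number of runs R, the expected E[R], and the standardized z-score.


Step 1: Compute median = 19; label A = above, B = below.
Labels in order: AABBBAABAABB  (n_A = 6, n_B = 6)
Step 2: Count runs R = 6.
Step 3: Under H0 (random ordering), E[R] = 2*n_A*n_B/(n_A+n_B) + 1 = 2*6*6/12 + 1 = 7.0000.
        Var[R] = 2*n_A*n_B*(2*n_A*n_B - n_A - n_B) / ((n_A+n_B)^2 * (n_A+n_B-1)) = 4320/1584 = 2.7273.
        SD[R] = 1.6514.
Step 4: Continuity-corrected z = (R + 0.5 - E[R]) / SD[R] = (6 + 0.5 - 7.0000) / 1.6514 = -0.3028.
Step 5: Two-sided p-value via normal approximation = 2*(1 - Phi(|z|)) = 0.762069.
Step 6: alpha = 0.05. fail to reject H0.

R = 6, z = -0.3028, p = 0.762069, fail to reject H0.


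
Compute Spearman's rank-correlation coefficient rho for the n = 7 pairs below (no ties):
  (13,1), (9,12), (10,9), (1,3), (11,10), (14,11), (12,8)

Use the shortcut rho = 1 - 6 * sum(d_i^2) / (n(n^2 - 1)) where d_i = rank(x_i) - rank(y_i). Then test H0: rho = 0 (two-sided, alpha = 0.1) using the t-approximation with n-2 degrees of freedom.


Step 1: Rank x and y separately (midranks; no ties here).
rank(x): 13->6, 9->2, 10->3, 1->1, 11->4, 14->7, 12->5
rank(y): 1->1, 12->7, 9->4, 3->2, 10->5, 11->6, 8->3
Step 2: d_i = R_x(i) - R_y(i); compute d_i^2.
  (6-1)^2=25, (2-7)^2=25, (3-4)^2=1, (1-2)^2=1, (4-5)^2=1, (7-6)^2=1, (5-3)^2=4
sum(d^2) = 58.
Step 3: rho = 1 - 6*58 / (7*(7^2 - 1)) = 1 - 348/336 = -0.035714.
Step 4: Under H0, t = rho * sqrt((n-2)/(1-rho^2)) = -0.0799 ~ t(5).
Step 5: Two-sided p-value from the t-distribution with 5 df = 0.939408.
Step 6: alpha = 0.1. fail to reject H0.

rho = -0.0357, p = 0.939408, fail to reject H0 at alpha = 0.1.


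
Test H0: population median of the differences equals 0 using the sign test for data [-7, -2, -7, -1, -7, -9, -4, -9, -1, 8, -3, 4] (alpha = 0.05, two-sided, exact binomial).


Step 1: Discard zero differences. Original n = 12; n_eff = number of nonzero differences = 12.
Nonzero differences (with sign): -7, -2, -7, -1, -7, -9, -4, -9, -1, +8, -3, +4
Step 2: Count signs: positive = 2, negative = 10.
Step 3: Under H0: P(positive) = 0.5, so the number of positives S ~ Bin(12, 0.5).
Step 4: Two-sided exact p-value = sum of Bin(12,0.5) probabilities at or below the observed probability = 0.038574.
Step 5: alpha = 0.05. reject H0.

n_eff = 12, pos = 2, neg = 10, p = 0.038574, reject H0.


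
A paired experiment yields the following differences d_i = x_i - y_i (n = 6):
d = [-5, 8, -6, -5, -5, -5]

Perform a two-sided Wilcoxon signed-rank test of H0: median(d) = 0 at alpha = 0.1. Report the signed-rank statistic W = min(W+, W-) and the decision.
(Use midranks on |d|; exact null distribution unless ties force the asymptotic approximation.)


Step 1: Drop any zero differences (none here) and take |d_i|.
|d| = [5, 8, 6, 5, 5, 5]
Step 2: Midrank |d_i| (ties get averaged ranks).
ranks: |5|->2.5, |8|->6, |6|->5, |5|->2.5, |5|->2.5, |5|->2.5
Step 3: Attach original signs; sum ranks with positive sign and with negative sign.
W+ = 6 = 6
W- = 2.5 + 5 + 2.5 + 2.5 + 2.5 = 15
(Check: W+ + W- = 21 should equal n(n+1)/2 = 21.)
Step 4: Test statistic W = min(W+, W-) = 6.
Step 5: Ties in |d|, so use the tie-corrected normal approximation.
        E[W] = n(n+1)/4 = 6*7/4 = 10.5.
        Tie groups: |d|=5 (t=4); sum(t^3 - t) = 60.
        Var[W] = n(n+1)(2n+1)/24 - sum(t^3-t)/48 = 546/24 - 60/48 = 21.5.
        z = (W - E[W]) / sqrt(Var[W]) = (6 - 10.5) / 4.6368 = -0.9705.
        Two-sided p = 2*Phi(z) = 0.331800.
Step 6: alpha = 0.1. fail to reject H0.

W+ = 6, W- = 15, W = min = 6, p = 0.331800, fail to reject H0.


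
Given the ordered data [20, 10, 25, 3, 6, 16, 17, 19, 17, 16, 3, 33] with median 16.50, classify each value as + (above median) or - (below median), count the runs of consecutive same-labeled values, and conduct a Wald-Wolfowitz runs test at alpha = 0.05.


Step 1: Compute median = 16.50; label A = above, B = below.
Labels in order: ABABBBAAABBA  (n_A = 6, n_B = 6)
Step 2: Count runs R = 7.
Step 3: Under H0 (random ordering), E[R] = 2*n_A*n_B/(n_A+n_B) + 1 = 2*6*6/12 + 1 = 7.0000.
        Var[R] = 2*n_A*n_B*(2*n_A*n_B - n_A - n_B) / ((n_A+n_B)^2 * (n_A+n_B-1)) = 4320/1584 = 2.7273.
        SD[R] = 1.6514.
Step 4: R = E[R], so z = 0 with no continuity correction.
Step 5: Two-sided p-value via normal approximation = 2*(1 - Phi(|z|)) = 1.000000.
Step 6: alpha = 0.05. fail to reject H0.

R = 7, z = 0.0000, p = 1.000000, fail to reject H0.


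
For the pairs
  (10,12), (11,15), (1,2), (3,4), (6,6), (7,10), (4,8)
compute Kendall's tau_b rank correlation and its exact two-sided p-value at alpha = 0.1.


Step 1: Enumerate the 21 unordered pairs (i,j) with i<j and classify each by sign(x_j-x_i) * sign(y_j-y_i).
  (1,2):dx=+1,dy=+3->C; (1,3):dx=-9,dy=-10->C; (1,4):dx=-7,dy=-8->C; (1,5):dx=-4,dy=-6->C
  (1,6):dx=-3,dy=-2->C; (1,7):dx=-6,dy=-4->C; (2,3):dx=-10,dy=-13->C; (2,4):dx=-8,dy=-11->C
  (2,5):dx=-5,dy=-9->C; (2,6):dx=-4,dy=-5->C; (2,7):dx=-7,dy=-7->C; (3,4):dx=+2,dy=+2->C
  (3,5):dx=+5,dy=+4->C; (3,6):dx=+6,dy=+8->C; (3,7):dx=+3,dy=+6->C; (4,5):dx=+3,dy=+2->C
  (4,6):dx=+4,dy=+6->C; (4,7):dx=+1,dy=+4->C; (5,6):dx=+1,dy=+4->C; (5,7):dx=-2,dy=+2->D
  (6,7):dx=-3,dy=-2->C
Step 2: C = 20, D = 1, total pairs = 21.
Step 3: tau = (C - D)/(n(n-1)/2) = (20 - 1)/21 = 0.904762.
Step 4: Exact two-sided p-value (enumerate n! = 5040 permutations of y under H0): p = 0.002778.
Step 5: alpha = 0.1. reject H0.

tau_b = 0.9048 (C=20, D=1), p = 0.002778, reject H0.
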